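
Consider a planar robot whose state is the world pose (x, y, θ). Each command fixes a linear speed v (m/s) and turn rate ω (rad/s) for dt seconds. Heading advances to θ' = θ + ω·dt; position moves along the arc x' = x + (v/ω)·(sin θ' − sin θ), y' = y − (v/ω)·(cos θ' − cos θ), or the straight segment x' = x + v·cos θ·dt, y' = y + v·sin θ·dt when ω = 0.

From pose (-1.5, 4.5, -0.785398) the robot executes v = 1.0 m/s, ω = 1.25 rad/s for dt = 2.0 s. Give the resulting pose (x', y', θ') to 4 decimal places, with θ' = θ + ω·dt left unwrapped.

θ' = -0.7854 + 1.25·2.0 = 1.7146
R = v/ω = 1.0/1.25 = 0.8000
x' = -1.5 + 0.8000·(sin 1.7146 − sin -0.7854) = -0.1426
y' = 4.5 − 0.8000·(cos 1.7146 − cos -0.7854) = 5.1803

(-0.1426, 5.1803, 1.7146)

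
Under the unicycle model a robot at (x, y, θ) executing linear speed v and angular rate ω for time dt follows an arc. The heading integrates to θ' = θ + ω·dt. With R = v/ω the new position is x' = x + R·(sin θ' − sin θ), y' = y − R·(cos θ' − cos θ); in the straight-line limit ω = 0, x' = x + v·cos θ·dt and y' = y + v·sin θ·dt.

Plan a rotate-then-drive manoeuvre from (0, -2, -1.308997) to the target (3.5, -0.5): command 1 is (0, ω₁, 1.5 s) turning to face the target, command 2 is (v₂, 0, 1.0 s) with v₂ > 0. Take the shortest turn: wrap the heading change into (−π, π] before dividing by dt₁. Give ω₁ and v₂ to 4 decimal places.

heading to target = atan2(-0.5−-2, 3.5−0) = 0.4049
Δθ = wrap(0.4049 − -1.3090) = 1.7139; ω₁ = Δθ/dt₁ = 1.1426
distance = √((3.5−0)² + (-0.5−-2)²) = 3.8079; v₂ = distance/dt₂ = 3.8079

ω₁ = 1.1426, v₂ = 3.8079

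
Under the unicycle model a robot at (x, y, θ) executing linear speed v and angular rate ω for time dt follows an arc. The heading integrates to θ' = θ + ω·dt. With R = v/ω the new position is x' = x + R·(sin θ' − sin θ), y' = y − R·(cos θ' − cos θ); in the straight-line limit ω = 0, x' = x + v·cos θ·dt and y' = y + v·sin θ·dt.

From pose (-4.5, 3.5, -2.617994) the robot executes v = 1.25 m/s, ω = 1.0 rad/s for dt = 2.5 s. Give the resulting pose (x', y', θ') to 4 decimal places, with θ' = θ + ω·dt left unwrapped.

θ' = -2.6180 + 1.0·2.5 = -0.1180
R = v/ω = 1.25/1.0 = 1.2500
x' = -4.5 + 1.2500·(sin -0.1180 − sin -2.6180) = -4.0222
y' = 3.5 − 1.2500·(cos -0.1180 − cos -2.6180) = 1.1762

(-4.0222, 1.1762, -0.1180)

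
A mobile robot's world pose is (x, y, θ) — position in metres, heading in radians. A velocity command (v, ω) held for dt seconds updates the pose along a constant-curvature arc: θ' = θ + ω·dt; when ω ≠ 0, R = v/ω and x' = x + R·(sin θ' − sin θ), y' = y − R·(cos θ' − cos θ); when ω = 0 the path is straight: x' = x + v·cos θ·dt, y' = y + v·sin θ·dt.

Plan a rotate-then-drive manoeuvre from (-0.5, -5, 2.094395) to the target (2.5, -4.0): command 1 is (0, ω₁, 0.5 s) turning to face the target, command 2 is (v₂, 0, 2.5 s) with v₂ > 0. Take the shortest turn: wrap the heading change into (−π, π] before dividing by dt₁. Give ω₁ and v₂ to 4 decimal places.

ω₁ = -3.5453, v₂ = 1.2649

heading to target = atan2(-4−-5, 2.5−-0.5) = 0.3218
Δθ = wrap(0.3218 − 2.0944) = -1.7726; ω₁ = Δθ/dt₁ = -3.5453
distance = √((2.5−-0.5)² + (-4−-5)²) = 3.1623; v₂ = distance/dt₂ = 1.2649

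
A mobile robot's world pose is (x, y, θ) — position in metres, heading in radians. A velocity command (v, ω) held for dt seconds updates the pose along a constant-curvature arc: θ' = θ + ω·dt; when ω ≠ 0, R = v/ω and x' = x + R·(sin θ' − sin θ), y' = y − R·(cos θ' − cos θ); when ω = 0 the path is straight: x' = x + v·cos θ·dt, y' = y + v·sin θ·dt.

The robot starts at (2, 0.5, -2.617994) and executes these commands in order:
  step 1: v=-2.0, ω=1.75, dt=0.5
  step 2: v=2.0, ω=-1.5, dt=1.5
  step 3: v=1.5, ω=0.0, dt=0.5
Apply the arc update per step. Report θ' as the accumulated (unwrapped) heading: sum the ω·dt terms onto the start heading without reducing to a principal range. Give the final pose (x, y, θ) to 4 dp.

(-0.2562, 1.2080, -3.9930)

step 1: θ'=-1.7430 (R=-1.1429) → pose (2.5545, 1.2939, -1.7430)
step 2: θ'=-3.9930 (R=-1.3333) → pose (0.2380, 0.6438, -3.9930)
step 3: θ'=-3.9930 (straight) → pose (-0.2562, 1.2080, -3.9930)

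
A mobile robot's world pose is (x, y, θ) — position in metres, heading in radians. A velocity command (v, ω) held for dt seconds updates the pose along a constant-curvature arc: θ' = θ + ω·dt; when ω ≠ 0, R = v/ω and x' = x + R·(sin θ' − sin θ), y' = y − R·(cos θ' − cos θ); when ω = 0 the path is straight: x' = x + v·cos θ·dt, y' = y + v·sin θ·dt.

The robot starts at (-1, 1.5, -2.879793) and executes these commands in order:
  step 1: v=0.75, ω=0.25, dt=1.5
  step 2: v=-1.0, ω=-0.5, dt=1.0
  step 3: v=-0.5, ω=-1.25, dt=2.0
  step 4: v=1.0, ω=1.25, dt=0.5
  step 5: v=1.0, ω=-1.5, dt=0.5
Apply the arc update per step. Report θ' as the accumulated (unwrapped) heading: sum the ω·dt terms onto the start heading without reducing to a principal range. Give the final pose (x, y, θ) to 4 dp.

(-0.2763, 1.5611, -5.6298)

step 1: θ'=-2.5048 (R=3.0000) → pose (-2.0074, 1.0142, -2.5048)
step 2: θ'=-3.0048 (R=2.0000) → pose (-1.0909, 1.3875, -3.0048)
step 3: θ'=-5.5048 (R=0.4000) → pose (-0.7555, 0.7065, -5.5048)
step 4: θ'=-4.8798 (R=0.8000) → pose (-0.5284, 1.1428, -4.8798)
step 5: θ'=-5.6298 (R=-0.6667) → pose (-0.2763, 1.5611, -5.6298)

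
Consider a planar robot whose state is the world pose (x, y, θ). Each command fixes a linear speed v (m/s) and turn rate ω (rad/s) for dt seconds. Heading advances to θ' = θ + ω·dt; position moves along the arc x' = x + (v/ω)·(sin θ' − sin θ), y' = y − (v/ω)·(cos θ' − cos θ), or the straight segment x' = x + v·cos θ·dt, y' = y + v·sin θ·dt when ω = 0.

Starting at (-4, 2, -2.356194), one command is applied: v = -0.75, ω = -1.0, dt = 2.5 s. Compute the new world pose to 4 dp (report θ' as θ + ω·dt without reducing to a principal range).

(-2.7274, 1.3622, -4.8562)

θ' = -2.3562 + -1.0·2.5 = -4.8562
R = v/ω = -0.75/-1.0 = 0.7500
x' = -4 + 0.7500·(sin -4.8562 − sin -2.3562) = -2.7274
y' = 2 − 0.7500·(cos -4.8562 − cos -2.3562) = 1.3622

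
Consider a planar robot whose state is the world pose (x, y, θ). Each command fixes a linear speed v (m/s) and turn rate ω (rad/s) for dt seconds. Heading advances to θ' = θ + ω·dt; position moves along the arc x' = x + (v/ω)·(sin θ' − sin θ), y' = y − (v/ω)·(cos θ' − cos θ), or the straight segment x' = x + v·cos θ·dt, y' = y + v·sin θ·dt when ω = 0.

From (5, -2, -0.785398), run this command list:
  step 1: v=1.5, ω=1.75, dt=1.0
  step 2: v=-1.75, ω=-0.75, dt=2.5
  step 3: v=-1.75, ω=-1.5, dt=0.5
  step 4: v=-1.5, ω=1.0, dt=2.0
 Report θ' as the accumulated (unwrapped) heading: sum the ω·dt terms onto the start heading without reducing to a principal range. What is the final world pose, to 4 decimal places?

(0.3159, 0.3844, 0.3396)

step 1: θ'=0.9646 (R=0.8571) → pose (6.3105, -1.8823, 0.9646)
step 2: θ'=-0.9104 (R=2.3333) → pose (2.5502, -1.9842, -0.9104)
step 3: θ'=-1.6604 (R=1.1667) → pose (2.3096, -1.1641, -1.6604)
step 4: θ'=0.3396 (R=-1.5000) → pose (0.3159, 0.3844, 0.3396)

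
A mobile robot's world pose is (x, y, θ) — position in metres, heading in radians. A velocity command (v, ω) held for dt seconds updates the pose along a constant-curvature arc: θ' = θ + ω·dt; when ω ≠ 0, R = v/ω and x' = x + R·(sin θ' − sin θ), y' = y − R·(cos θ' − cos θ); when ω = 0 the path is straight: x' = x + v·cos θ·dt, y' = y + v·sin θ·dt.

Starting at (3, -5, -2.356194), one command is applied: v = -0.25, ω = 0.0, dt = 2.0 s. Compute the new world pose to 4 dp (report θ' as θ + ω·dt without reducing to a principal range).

(3.3536, -4.6464, -2.3562)

θ' = -2.3562 + 0.0·2.0 = -2.3562
ω = 0 → straight: x' = 3 + -0.25·cos(-2.3562)·2.0 = 3.3536
y' = -5 + -0.25·sin(-2.3562)·2.0 = -4.6464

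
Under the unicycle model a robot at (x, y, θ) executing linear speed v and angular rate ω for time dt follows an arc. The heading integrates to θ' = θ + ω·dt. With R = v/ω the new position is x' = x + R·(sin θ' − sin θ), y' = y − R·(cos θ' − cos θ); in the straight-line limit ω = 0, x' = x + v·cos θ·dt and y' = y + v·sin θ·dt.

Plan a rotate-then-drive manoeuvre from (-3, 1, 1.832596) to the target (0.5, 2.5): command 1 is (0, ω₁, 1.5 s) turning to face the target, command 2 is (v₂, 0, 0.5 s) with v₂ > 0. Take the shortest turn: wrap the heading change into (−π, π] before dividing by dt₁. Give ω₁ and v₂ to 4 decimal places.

heading to target = atan2(2.5−1, 0.5−-3) = 0.4049
Δθ = wrap(0.4049 − 1.8326) = -1.4277; ω₁ = Δθ/dt₁ = -0.9518
distance = √((0.5−-3)² + (2.5−1)²) = 3.8079; v₂ = distance/dt₂ = 7.6158

ω₁ = -0.9518, v₂ = 7.6158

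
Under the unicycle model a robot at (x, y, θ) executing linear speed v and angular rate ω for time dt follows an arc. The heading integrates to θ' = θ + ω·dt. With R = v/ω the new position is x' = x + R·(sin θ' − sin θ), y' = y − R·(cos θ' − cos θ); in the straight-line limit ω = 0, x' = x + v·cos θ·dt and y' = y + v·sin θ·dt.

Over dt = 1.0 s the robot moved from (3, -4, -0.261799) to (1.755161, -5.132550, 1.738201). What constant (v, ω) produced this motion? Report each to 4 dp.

v = -2.0000, ω = 2.0000

Δθ = 1.738201 − -0.261799 = 2.000000
ω = Δθ/dt = 2.000000/1.0 = 2.0000
R = Δx/(sin θ' − sin θ) = -1.0000
v = R·ω = -1.0000·2.0000 = -2.0000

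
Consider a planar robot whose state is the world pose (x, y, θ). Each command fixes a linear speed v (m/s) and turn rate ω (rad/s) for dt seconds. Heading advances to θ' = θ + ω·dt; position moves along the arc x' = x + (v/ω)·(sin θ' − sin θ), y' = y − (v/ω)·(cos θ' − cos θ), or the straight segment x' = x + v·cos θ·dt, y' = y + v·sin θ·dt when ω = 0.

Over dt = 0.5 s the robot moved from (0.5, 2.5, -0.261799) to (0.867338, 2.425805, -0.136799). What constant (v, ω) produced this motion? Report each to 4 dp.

v = 0.7500, ω = 0.2500

Δθ = -0.136799 − -0.261799 = 0.125000
ω = Δθ/dt = 0.125000/0.5 = 0.2500
R = Δx/(sin θ' − sin θ) = 3.0000
v = R·ω = 3.0000·0.2500 = 0.7500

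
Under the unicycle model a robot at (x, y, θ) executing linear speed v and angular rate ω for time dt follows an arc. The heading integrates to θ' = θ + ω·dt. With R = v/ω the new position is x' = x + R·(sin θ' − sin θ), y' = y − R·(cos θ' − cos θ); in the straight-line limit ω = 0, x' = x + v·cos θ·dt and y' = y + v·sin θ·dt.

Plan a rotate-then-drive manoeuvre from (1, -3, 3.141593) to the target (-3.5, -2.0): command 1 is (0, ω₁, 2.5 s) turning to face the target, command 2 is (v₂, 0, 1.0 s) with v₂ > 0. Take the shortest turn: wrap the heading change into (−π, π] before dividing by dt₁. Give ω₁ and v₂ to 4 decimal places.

heading to target = atan2(-2−-3, -3.5−1) = 2.9229
Δθ = wrap(2.9229 − 3.1416) = -0.2187; ω₁ = Δθ/dt₁ = -0.0875
distance = √((-3.5−1)² + (-2−-3)²) = 4.6098; v₂ = distance/dt₂ = 4.6098

ω₁ = -0.0875, v₂ = 4.6098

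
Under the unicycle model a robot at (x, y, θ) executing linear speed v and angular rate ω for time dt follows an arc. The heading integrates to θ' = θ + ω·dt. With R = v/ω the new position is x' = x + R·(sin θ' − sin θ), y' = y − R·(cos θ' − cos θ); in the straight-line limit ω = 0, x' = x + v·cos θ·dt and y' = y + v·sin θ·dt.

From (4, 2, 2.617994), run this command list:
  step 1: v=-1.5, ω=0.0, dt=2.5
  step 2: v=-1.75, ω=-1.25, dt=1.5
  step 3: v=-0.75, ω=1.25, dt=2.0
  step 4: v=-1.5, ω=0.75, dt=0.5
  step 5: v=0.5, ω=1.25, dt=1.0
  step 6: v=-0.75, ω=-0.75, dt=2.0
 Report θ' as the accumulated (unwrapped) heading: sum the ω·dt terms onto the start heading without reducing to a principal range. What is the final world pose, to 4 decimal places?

(9.2277, -2.2328, 3.3680)

step 1: θ'=2.6180 (straight) → pose (7.2476, 0.1250, 2.6180)
step 2: θ'=0.7430 (R=1.4000) → pose (7.4947, -2.1185, 0.7430)
step 3: θ'=3.2430 (R=-0.6000) → pose (7.9613, -3.1572, 3.2430)
step 4: θ'=3.6180 (R=-2.0000) → pose (8.6760, -2.9448, 3.6180)
step 5: θ'=4.8680 (R=0.4000) → pose (8.4643, -3.3623, 4.8680)
step 6: θ'=3.3680 (R=1.0000) → pose (9.2277, -2.2328, 3.3680)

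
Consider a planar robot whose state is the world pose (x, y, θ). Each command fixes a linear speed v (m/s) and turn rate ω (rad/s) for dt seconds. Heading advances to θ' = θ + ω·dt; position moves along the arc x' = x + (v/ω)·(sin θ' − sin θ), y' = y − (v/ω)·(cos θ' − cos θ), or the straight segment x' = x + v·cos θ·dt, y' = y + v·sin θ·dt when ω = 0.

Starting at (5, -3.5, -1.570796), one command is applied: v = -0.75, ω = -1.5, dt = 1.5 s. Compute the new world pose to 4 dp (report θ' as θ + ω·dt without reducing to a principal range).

θ' = -1.5708 + -1.5·1.5 = -3.8208
R = v/ω = -0.75/-1.5 = 0.5000
x' = 5 + 0.5000·(sin -3.8208 − sin -1.5708) = 5.8141
y' = -3.5 − 0.5000·(cos -3.8208 − cos -1.5708) = -3.1110

(5.8141, -3.1110, -3.8208)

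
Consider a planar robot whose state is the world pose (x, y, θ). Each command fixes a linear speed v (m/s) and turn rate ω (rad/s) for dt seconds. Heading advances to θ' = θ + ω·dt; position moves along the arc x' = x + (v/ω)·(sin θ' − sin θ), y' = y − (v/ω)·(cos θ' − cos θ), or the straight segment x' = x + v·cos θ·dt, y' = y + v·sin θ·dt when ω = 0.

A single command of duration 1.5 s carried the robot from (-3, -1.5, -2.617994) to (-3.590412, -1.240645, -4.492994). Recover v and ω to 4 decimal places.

Δθ = -4.492994 − -2.617994 = -1.875000
ω = Δθ/dt = -1.875000/1.5 = -1.2500
R = Δx/(sin θ' − sin θ) = -0.4000
v = R·ω = -0.4000·-1.2500 = 0.5000

v = 0.5000, ω = -1.2500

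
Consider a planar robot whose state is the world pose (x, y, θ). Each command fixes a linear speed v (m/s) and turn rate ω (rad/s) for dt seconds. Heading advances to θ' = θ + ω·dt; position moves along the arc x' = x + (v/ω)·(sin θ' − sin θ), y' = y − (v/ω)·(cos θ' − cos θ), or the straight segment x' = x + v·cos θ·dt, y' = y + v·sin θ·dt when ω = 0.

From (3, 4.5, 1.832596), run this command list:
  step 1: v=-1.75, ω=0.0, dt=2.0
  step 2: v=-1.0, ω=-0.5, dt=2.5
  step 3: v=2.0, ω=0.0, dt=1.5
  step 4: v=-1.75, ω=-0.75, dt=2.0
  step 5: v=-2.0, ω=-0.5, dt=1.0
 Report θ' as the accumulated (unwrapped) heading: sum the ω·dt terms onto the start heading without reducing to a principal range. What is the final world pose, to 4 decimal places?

(1.6661, 2.9325, -1.4174)

step 1: θ'=1.8326 (straight) → pose (3.9059, 1.1193, 1.8326)
step 2: θ'=0.5826 (R=2.0000) → pose (3.0744, -1.0685, 0.5826)
step 3: θ'=0.5826 (straight) → pose (5.5795, 0.5821, 0.5826)
step 4: θ'=-0.9174 (R=2.3333) → pose (2.4430, 1.1122, -0.9174)
step 5: θ'=-1.4174 (R=4.0000) → pose (1.6661, 2.9325, -1.4174)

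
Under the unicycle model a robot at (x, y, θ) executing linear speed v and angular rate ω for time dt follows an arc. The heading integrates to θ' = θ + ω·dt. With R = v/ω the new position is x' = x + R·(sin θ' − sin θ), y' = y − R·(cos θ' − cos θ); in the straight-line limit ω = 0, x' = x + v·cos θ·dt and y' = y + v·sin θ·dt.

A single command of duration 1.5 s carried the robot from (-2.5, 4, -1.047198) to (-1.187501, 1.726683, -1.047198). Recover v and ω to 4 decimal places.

Δθ = -1.047198 − -1.047198 = 0.000000
ω = Δθ/dt = 0.000000/1.5 = 0.0000
ω = 0 → v = (Δx·cos θ + Δy·sin θ)/dt = 1.7500

v = 1.7500, ω = 0.0000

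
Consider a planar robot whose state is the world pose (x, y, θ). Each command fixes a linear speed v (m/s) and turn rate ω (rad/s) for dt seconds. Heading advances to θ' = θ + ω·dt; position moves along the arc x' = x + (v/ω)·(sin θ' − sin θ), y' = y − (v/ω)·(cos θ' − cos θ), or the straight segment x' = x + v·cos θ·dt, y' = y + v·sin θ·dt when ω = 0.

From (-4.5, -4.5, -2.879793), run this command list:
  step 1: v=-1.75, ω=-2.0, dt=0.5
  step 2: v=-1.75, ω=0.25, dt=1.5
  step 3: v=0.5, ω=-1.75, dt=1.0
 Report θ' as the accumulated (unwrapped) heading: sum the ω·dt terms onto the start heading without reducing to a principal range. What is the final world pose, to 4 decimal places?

step 1: θ'=-3.8798 (R=0.8750) → pose (-3.6847, -4.6980, -3.8798)
step 2: θ'=-3.5048 (R=-7.0000) → pose (-1.4609, -6.0636, -3.5048)
step 3: θ'=-5.2548 (R=-0.2857) → pose (-1.6041, -5.6490, -5.2548)

(-1.6041, -5.6490, -5.2548)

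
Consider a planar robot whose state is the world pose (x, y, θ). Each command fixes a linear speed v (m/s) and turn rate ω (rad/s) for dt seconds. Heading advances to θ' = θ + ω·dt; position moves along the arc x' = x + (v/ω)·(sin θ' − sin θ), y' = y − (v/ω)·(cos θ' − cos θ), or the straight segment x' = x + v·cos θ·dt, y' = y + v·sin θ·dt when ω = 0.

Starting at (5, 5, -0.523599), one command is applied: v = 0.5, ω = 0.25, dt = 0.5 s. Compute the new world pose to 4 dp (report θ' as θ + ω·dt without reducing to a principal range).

(5.2237, 4.8888, -0.3986)

θ' = -0.5236 + 0.25·0.5 = -0.3986
R = v/ω = 0.5/0.25 = 2.0000
x' = 5 + 2.0000·(sin -0.3986 − sin -0.5236) = 5.2237
y' = 5 − 2.0000·(cos -0.3986 − cos -0.5236) = 4.8888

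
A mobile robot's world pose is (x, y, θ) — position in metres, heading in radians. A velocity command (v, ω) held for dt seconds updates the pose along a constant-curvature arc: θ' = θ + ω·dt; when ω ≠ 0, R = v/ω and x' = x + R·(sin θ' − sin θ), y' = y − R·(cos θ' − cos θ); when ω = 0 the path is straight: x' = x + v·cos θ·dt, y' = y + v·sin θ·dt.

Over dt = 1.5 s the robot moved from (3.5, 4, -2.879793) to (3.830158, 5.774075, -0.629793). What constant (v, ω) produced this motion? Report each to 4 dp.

Δθ = -0.629793 − -2.879793 = 2.250000
ω = Δθ/dt = 2.250000/1.5 = 1.5000
R = −Δy/(cos θ' − cos θ) = -1.0000
v = R·ω = -1.0000·1.5000 = -1.5000

v = -1.5000, ω = 1.5000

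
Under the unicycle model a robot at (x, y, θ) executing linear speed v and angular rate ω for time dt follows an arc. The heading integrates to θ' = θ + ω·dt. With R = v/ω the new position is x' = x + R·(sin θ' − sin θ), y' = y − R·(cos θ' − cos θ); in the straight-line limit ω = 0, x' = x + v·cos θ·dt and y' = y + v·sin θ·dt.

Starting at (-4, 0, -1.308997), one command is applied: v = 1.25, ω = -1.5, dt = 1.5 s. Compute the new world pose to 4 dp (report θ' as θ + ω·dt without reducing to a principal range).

(-5.1428, -0.9775, -3.5590)

θ' = -1.3090 + -1.5·1.5 = -3.5590
R = v/ω = 1.25/-1.5 = -0.8333
x' = -4 + -0.8333·(sin -3.5590 − sin -1.3090) = -5.1428
y' = 0 − -0.8333·(cos -3.5590 − cos -1.3090) = -0.9775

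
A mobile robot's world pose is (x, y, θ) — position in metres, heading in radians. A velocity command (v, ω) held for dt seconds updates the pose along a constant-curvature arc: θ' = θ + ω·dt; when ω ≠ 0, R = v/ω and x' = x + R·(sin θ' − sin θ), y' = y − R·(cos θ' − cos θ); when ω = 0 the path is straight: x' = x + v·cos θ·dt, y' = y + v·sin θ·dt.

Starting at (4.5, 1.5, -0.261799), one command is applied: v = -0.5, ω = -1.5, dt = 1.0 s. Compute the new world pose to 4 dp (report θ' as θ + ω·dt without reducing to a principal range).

θ' = -0.2618 + -1.5·1.0 = -1.7618
R = v/ω = -0.5/-1.5 = 0.3333
x' = 4.5 + 0.3333·(sin -1.7618 − sin -0.2618) = 4.2590
y' = 1.5 − 0.3333·(cos -1.7618 − cos -0.2618) = 1.8853

(4.2590, 1.8853, -1.7618)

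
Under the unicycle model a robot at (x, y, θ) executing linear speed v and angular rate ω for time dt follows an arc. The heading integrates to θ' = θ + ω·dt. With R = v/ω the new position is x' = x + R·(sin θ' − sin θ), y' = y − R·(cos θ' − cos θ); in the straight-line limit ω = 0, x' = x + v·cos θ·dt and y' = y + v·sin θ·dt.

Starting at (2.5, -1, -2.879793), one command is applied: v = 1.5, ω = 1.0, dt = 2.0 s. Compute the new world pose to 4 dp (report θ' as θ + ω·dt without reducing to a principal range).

(1.7323, -3.4049, -0.8798)

θ' = -2.8798 + 1.0·2.0 = -0.8798
R = v/ω = 1.5/1.0 = 1.5000
x' = 2.5 + 1.5000·(sin -0.8798 − sin -2.8798) = 1.7323
y' = -1 − 1.5000·(cos -0.8798 − cos -2.8798) = -3.4049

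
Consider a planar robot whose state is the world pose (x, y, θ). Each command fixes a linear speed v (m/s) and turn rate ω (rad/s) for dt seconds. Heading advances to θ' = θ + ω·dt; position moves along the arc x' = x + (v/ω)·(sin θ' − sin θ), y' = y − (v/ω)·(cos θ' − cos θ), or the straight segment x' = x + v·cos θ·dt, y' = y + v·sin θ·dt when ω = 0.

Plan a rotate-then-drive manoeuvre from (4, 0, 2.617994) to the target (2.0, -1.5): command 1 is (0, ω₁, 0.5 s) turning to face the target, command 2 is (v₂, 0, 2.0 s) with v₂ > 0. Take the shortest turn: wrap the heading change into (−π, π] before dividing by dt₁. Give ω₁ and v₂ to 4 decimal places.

ω₁ = 2.3342, v₂ = 1.2500

heading to target = atan2(-1.5−0, 2−4) = -2.4981
Δθ = wrap(-2.4981 − 2.6180) = 1.1671; ω₁ = Δθ/dt₁ = 2.3342
distance = √((2−4)² + (-1.5−0)²) = 2.5000; v₂ = distance/dt₂ = 1.2500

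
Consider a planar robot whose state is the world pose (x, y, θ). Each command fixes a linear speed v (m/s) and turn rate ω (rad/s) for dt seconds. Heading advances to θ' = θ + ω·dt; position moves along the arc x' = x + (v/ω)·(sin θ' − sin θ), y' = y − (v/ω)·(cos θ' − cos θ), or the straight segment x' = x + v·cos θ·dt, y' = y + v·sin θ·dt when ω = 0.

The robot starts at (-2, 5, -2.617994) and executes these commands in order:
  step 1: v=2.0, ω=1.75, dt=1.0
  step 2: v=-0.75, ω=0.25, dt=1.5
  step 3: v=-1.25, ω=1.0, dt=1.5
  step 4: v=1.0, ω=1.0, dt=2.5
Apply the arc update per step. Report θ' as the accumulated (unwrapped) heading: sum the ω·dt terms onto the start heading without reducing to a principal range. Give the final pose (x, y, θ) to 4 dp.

step 1: θ'=-0.8680 (R=1.1429) → pose (-2.3006, 3.2716, -0.8680)
step 2: θ'=-0.4930 (R=-3.0000) → pose (-3.1699, 3.9752, -0.4930)
step 3: θ'=1.0070 (R=-1.2500) → pose (-4.8180, 3.5421, 1.0070)
step 4: θ'=3.5070 (R=1.0000) → pose (-6.0206, 5.0105, 3.5070)

(-6.0206, 5.0105, 3.5070)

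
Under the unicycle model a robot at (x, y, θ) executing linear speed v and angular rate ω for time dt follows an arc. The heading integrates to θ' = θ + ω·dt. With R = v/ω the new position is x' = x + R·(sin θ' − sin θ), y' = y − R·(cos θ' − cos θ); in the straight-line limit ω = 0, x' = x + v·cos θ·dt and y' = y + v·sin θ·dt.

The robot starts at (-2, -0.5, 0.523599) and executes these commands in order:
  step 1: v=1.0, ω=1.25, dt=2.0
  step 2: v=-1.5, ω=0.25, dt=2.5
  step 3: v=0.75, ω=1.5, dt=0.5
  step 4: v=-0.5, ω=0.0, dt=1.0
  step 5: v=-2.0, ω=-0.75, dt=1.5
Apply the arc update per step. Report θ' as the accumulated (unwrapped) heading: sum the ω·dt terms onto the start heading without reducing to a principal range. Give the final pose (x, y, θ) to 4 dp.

(3.4209, 3.7135, 3.2736)

step 1: θ'=3.0236 (R=0.8000) → pose (-2.3058, 0.9873, 3.0236)
step 2: θ'=3.6486 (R=-6.0000) → pose (1.3139, 1.7003, 3.6486)
step 3: θ'=4.3986 (R=0.5000) → pose (1.0811, 1.4176, 4.3986)
step 4: θ'=4.3986 (straight) → pose (1.2354, 1.8931, 4.3986)
step 5: θ'=3.2736 (R=2.6667) → pose (3.4209, 3.7135, 3.2736)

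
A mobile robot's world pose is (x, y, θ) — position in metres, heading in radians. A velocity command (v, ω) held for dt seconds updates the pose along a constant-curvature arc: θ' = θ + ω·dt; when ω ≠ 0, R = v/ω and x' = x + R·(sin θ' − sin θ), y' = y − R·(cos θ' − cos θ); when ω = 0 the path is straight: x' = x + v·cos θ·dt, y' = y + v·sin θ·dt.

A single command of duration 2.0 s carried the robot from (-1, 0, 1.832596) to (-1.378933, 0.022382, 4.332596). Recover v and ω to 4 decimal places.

Δθ = 4.332596 − 1.832596 = 2.500000
ω = Δθ/dt = 2.500000/2.0 = 1.2500
R = Δx/(sin θ' − sin θ) = 0.2000
v = R·ω = 0.2000·1.2500 = 0.2500

v = 0.2500, ω = 1.2500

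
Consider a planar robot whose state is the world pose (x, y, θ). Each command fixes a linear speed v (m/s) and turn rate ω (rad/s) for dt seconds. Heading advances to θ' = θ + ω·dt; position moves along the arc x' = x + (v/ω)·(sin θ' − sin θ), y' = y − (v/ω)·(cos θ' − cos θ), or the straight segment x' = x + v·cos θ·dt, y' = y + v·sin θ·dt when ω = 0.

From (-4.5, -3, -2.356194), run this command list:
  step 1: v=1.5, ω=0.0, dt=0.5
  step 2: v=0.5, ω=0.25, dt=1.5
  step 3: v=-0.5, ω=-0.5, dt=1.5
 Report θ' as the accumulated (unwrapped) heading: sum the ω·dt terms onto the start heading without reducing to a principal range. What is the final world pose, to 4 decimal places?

step 1: θ'=-2.3562 (straight) → pose (-5.0303, -3.5303, -2.3562)
step 2: θ'=-1.9812 (R=2.0000) → pose (-5.4500, -4.1466, -1.9812)
step 3: θ'=-2.7312 (R=1.0000) → pose (-4.9321, -3.6286, -2.7312)

(-4.9321, -3.6286, -2.7312)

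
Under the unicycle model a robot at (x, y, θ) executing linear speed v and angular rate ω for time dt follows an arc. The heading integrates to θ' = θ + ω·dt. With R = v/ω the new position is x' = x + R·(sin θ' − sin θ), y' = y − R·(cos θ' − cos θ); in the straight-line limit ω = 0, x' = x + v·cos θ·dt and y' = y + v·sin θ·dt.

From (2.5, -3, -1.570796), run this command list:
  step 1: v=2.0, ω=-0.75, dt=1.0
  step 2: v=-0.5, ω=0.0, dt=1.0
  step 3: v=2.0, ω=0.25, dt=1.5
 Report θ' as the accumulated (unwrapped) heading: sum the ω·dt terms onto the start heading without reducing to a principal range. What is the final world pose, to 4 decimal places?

step 1: θ'=-2.3208 (R=-2.6667) → pose (1.7845, -4.8177, -2.3208)
step 2: θ'=-2.3208 (straight) → pose (2.1253, -4.4519, -2.3208)
step 3: θ'=-1.9458 (R=8.0000) → pose (0.5348, -6.9748, -1.9458)

(0.5348, -6.9748, -1.9458)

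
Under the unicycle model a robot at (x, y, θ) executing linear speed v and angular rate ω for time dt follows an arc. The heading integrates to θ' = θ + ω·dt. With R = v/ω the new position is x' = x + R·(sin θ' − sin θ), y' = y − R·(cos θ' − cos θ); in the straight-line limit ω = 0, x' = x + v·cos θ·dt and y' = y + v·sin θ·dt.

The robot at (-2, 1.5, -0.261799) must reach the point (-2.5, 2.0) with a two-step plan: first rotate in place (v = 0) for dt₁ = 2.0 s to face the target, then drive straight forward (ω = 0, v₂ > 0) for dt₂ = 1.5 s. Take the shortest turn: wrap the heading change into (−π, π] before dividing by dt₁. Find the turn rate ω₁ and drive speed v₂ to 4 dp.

ω₁ = 1.3090, v₂ = 0.4714

heading to target = atan2(2−1.5, -2.5−-2) = 2.3562
Δθ = wrap(2.3562 − -0.2618) = 2.6180; ω₁ = Δθ/dt₁ = 1.3090
distance = √((-2.5−-2)² + (2−1.5)²) = 0.7071; v₂ = distance/dt₂ = 0.4714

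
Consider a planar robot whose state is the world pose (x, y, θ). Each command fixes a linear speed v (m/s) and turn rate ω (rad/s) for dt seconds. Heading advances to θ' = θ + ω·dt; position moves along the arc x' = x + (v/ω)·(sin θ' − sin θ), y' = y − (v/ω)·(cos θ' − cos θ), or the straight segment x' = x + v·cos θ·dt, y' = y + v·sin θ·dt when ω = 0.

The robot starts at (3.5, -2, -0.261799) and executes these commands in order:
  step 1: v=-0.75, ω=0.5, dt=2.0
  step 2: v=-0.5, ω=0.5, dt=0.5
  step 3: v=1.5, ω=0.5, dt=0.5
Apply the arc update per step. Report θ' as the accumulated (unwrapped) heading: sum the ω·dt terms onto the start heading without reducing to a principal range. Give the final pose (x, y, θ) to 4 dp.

(2.2707, -1.8578, 1.2382)

step 1: θ'=0.7382 (R=-1.5000) → pose (2.1023, -2.3394, 0.7382)
step 2: θ'=0.9882 (R=-1.0000) → pose (1.9403, -2.5289, 0.9882)
step 3: θ'=1.2382 (R=3.0000) → pose (2.2707, -1.8578, 1.2382)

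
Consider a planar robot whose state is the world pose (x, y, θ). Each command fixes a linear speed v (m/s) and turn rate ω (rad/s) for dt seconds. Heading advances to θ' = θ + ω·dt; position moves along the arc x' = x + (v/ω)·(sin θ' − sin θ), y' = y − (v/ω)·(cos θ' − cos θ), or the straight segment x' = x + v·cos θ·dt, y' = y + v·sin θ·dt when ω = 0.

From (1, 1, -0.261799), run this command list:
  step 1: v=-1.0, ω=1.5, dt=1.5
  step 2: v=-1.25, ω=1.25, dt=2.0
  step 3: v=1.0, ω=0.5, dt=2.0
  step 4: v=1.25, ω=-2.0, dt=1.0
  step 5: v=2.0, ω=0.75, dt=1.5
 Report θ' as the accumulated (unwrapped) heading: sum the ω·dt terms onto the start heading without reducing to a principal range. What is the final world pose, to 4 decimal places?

step 1: θ'=1.9882 (R=-0.6667) → pose (0.2180, 0.0858, 1.9882)
step 2: θ'=4.4882 (R=-1.0000) → pose (2.1071, 0.2689, 4.4882)
step 3: θ'=5.4882 (R=2.0000) → pose (2.6294, -1.5764, 5.4882)
step 4: θ'=3.4882 (R=-0.6250) → pose (2.3955, -2.6019, 3.4882)
step 5: θ'=4.6132 (R=2.6667) → pose (0.6479, -4.8459, 4.6132)

(0.6479, -4.8459, 4.6132)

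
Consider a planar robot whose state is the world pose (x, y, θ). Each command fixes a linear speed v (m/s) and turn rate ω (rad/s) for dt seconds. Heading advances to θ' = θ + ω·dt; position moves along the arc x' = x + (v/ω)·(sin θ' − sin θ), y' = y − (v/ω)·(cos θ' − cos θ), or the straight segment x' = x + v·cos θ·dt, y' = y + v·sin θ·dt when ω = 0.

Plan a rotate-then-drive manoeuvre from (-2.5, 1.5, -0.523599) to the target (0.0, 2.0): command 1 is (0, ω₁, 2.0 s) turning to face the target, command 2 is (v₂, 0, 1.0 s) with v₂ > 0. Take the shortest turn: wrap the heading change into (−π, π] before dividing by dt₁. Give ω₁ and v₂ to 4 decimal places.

ω₁ = 0.3605, v₂ = 2.5495

heading to target = atan2(2−1.5, 0−-2.5) = 0.1974
Δθ = wrap(0.1974 − -0.5236) = 0.7210; ω₁ = Δθ/dt₁ = 0.3605
distance = √((0−-2.5)² + (2−1.5)²) = 2.5495; v₂ = distance/dt₂ = 2.5495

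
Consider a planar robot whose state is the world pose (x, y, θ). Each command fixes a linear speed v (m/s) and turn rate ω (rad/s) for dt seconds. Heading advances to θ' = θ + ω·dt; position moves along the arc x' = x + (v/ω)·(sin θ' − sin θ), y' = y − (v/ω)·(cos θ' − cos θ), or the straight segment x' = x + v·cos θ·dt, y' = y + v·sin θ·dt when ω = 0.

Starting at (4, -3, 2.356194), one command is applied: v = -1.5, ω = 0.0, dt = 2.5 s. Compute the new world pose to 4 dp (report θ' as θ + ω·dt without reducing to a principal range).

(6.6516, -5.6517, 2.3562)

θ' = 2.3562 + 0.0·2.5 = 2.3562
ω = 0 → straight: x' = 4 + -1.5·cos(2.3562)·2.5 = 6.6516
y' = -3 + -1.5·sin(2.3562)·2.5 = -5.6517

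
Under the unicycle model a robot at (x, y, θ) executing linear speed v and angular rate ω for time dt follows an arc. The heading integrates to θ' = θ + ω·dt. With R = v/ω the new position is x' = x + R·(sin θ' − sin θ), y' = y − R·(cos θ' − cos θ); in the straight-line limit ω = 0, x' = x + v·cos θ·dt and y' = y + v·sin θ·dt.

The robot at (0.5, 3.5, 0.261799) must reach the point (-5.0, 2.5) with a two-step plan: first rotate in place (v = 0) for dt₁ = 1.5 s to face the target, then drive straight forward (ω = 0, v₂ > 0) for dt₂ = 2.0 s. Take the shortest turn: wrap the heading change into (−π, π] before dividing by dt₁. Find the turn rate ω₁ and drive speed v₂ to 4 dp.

heading to target = atan2(2.5−3.5, -5−0.5) = -2.9617
Δθ = wrap(-2.9617 − 0.2618) = 3.0596; ω₁ = Δθ/dt₁ = 2.0398
distance = √((-5−0.5)² + (2.5−3.5)²) = 5.5902; v₂ = distance/dt₂ = 2.7951

ω₁ = 2.0398, v₂ = 2.7951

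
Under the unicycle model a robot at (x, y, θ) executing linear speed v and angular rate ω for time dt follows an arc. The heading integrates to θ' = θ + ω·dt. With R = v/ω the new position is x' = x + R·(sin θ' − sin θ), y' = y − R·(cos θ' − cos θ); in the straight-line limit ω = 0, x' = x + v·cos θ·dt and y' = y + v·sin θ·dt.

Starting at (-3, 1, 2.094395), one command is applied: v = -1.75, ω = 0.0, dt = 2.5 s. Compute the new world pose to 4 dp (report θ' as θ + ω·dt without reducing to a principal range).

(-0.8125, -2.7889, 2.0944)

θ' = 2.0944 + 0.0·2.5 = 2.0944
ω = 0 → straight: x' = -3 + -1.75·cos(2.0944)·2.5 = -0.8125
y' = 1 + -1.75·sin(2.0944)·2.5 = -2.7889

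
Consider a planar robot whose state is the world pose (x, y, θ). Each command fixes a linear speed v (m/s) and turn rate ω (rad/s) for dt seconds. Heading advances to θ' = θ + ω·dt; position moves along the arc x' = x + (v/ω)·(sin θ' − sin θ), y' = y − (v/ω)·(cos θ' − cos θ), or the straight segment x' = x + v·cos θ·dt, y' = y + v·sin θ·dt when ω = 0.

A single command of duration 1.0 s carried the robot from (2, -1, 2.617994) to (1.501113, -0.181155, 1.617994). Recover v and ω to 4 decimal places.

Δθ = 1.617994 − 2.617994 = -1.000000
ω = Δθ/dt = -1.000000/1.0 = -1.0000
R = −Δy/(cos θ' − cos θ) = -1.0000
v = R·ω = -1.0000·-1.0000 = 1.0000

v = 1.0000, ω = -1.0000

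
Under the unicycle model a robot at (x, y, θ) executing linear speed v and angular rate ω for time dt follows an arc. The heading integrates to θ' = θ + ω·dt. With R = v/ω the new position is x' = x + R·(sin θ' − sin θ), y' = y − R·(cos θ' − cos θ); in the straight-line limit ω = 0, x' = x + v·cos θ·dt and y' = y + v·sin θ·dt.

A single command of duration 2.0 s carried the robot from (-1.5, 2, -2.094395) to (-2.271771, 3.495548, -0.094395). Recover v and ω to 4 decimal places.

v = -1.0000, ω = 1.0000

Δθ = -0.094395 − -2.094395 = 2.000000
ω = Δθ/dt = 2.000000/2.0 = 1.0000
R = −Δy/(cos θ' − cos θ) = -1.0000
v = R·ω = -1.0000·1.0000 = -1.0000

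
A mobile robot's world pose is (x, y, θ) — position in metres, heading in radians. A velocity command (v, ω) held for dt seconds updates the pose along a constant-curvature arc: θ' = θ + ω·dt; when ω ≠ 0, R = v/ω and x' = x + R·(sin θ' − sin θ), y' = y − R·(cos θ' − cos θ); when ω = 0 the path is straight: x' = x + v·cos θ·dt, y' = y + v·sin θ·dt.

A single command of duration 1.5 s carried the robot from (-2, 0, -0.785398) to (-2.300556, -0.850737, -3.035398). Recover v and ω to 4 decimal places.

Δθ = -3.035398 − -0.785398 = -2.250000
ω = Δθ/dt = -2.250000/1.5 = -1.5000
R = −Δy/(cos θ' − cos θ) = -0.5000
v = R·ω = -0.5000·-1.5000 = 0.7500

v = 0.7500, ω = -1.5000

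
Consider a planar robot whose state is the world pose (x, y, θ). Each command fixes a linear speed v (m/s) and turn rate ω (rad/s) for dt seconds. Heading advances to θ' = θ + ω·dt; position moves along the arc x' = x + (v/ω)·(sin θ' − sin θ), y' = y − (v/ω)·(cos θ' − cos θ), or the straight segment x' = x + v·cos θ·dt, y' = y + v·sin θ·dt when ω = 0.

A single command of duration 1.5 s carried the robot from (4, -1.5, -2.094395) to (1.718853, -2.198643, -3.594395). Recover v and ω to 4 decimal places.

Δθ = -3.594395 − -2.094395 = -1.500000
ω = Δθ/dt = -1.500000/1.5 = -1.0000
R = Δx/(sin θ' − sin θ) = -1.7500
v = R·ω = -1.7500·-1.0000 = 1.7500

v = 1.7500, ω = -1.0000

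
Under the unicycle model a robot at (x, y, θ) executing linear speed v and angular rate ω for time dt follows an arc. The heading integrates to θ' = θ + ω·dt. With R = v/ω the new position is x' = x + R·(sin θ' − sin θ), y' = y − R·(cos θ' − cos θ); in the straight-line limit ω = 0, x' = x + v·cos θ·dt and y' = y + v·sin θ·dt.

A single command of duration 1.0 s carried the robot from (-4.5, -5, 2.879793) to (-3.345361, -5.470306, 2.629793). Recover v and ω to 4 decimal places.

Δθ = 2.629793 − 2.879793 = -0.250000
ω = Δθ/dt = -0.250000/1.0 = -0.2500
R = Δx/(sin θ' − sin θ) = 5.0000
v = R·ω = 5.0000·-0.2500 = -1.2500

v = -1.2500, ω = -0.2500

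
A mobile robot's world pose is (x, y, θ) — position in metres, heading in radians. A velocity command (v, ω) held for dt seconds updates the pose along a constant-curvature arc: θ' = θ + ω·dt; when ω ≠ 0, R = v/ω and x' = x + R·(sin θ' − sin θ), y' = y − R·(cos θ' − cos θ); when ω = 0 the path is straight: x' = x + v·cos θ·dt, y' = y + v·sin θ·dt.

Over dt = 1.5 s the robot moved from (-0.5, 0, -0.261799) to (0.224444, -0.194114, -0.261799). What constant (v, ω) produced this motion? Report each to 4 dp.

v = 0.5000, ω = 0.0000

Δθ = -0.261799 − -0.261799 = 0.000000
ω = Δθ/dt = 0.000000/1.5 = 0.0000
ω = 0 → v = (Δx·cos θ + Δy·sin θ)/dt = 0.5000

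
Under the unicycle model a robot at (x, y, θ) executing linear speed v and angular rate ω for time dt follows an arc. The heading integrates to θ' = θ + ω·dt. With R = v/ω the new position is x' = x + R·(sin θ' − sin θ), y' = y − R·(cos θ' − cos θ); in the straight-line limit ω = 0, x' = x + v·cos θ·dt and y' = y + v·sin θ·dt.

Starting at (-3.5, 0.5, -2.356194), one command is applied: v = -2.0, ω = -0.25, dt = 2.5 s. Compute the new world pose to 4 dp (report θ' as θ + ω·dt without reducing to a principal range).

(0.8792, 2.7405, -2.9812)

θ' = -2.3562 + -0.25·2.5 = -2.9812
R = v/ω = -2.0/-0.25 = 8.0000
x' = -3.5 + 8.0000·(sin -2.9812 − sin -2.3562) = 0.8792
y' = 0.5 − 8.0000·(cos -2.9812 − cos -2.3562) = 2.7405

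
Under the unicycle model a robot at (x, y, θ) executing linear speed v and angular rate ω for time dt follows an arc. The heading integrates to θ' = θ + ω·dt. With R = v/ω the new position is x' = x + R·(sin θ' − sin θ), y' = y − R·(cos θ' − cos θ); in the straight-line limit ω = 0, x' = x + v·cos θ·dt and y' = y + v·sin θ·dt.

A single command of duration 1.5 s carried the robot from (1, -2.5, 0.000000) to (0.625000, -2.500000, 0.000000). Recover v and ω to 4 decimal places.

Δθ = 0.000000 − 0.000000 = 0.000000
ω = Δθ/dt = 0.000000/1.5 = 0.0000
ω = 0 → v = (Δx·cos θ + Δy·sin θ)/dt = -0.2500

v = -0.2500, ω = 0.0000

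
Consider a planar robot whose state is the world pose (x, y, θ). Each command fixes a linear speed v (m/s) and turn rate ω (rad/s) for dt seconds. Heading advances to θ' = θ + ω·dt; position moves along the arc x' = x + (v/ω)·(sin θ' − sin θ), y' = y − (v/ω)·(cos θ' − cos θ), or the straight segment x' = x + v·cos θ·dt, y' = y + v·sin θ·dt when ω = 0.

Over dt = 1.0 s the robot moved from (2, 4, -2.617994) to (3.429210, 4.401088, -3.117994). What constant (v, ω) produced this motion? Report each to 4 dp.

Δθ = -3.117994 − -2.617994 = -0.500000
ω = Δθ/dt = -0.500000/1.0 = -0.5000
R = Δx/(sin θ' − sin θ) = 3.0000
v = R·ω = 3.0000·-0.5000 = -1.5000

v = -1.5000, ω = -0.5000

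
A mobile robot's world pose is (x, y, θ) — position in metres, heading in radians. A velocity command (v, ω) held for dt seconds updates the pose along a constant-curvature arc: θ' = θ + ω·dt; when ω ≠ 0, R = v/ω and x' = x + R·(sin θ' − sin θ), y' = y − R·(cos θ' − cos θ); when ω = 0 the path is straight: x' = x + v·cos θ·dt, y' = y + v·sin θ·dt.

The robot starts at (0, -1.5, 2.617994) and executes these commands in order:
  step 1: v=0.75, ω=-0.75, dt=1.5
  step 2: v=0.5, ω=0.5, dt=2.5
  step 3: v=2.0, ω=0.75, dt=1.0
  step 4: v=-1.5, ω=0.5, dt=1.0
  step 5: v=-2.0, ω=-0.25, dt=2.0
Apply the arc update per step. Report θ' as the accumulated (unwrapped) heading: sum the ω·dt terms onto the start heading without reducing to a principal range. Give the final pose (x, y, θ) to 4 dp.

step 1: θ'=1.4930 (R=-1.0000) → pose (-0.4970, -0.5563, 1.4930)
step 2: θ'=2.7430 (R=1.0000) → pose (-1.1058, 0.4431, 2.7430)
step 3: θ'=3.4930 (R=2.6667) → pose (-3.0587, 0.4892, 3.4930)
step 4: θ'=3.9930 (R=-3.0000) → pose (-1.8348, 1.3291, 3.9930)
step 5: θ'=3.4930 (R=8.0000) → pose (1.4292, 3.5688, 3.4930)

(1.4292, 3.5688, 3.4930)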